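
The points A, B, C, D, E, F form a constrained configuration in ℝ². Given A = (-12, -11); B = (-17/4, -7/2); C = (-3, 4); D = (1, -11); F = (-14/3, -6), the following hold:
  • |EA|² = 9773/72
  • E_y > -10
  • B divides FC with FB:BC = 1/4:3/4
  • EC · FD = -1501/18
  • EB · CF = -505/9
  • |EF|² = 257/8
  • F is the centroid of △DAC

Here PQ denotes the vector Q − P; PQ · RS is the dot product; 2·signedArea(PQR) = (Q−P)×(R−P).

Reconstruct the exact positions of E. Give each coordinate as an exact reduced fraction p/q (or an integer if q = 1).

E = (-5/12, -39/4)

1. E_x = -5/12  [EB · CF = -505/9 ∩ EC · FD = -1501/18]
2. E_y = -39/4  [EB · CF = -505/9 ∩ EC · FD = -1501/18]
   → E = (-5/12, -39/4)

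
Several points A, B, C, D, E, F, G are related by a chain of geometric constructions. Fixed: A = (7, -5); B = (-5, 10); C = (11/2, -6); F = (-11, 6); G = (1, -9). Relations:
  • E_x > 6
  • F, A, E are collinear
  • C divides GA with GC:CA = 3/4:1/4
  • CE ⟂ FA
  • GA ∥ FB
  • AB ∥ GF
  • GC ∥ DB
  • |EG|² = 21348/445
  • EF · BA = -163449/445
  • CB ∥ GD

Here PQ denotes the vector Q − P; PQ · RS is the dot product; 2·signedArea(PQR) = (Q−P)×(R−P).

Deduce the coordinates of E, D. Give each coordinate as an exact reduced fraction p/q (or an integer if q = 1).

1. E_x = 2827/445  [F, A, E are collinear ∩ CE ⟂ FA]
2. E_y = -2049/445  [F, A, E are collinear ∩ CE ⟂ FA]
   → E = (2827/445, -2049/445)
3. D_x = -19/2  [GC ∥ DB ∩ CB ∥ GD]
4. D_y = 7  [GC ∥ DB ∩ CB ∥ GD]
   → D = (-19/2, 7)

D = (-19/2, 7)
E = (2827/445, -2049/445)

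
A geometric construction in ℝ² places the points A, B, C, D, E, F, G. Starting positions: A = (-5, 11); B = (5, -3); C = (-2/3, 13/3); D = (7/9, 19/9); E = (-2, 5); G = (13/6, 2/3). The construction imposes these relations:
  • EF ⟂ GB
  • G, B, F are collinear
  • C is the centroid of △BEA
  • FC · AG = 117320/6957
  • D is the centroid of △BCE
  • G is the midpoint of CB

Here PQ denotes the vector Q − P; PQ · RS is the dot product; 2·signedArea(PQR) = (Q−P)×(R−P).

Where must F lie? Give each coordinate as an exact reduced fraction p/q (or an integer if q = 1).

F = (-1150/773, 4171/773)

1. F_x = -1150/773  [G, B, F are collinear ∩ EF ⟂ GB]
2. F_y = 4171/773  [G, B, F are collinear ∩ EF ⟂ GB]
   → F = (-1150/773, 4171/773)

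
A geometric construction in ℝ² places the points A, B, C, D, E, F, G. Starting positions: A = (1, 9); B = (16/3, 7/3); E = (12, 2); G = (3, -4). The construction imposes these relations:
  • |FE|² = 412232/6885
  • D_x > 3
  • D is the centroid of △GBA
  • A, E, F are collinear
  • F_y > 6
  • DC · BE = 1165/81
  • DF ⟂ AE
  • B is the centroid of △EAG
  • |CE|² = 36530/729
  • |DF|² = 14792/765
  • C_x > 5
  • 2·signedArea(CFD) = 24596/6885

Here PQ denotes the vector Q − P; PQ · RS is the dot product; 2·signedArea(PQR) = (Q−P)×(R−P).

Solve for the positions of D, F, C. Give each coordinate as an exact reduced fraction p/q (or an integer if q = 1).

C = (145/27, 121/27)
D = (28/9, 22/9)
F = (4186/765, 4708/765)

1. D_x = 28/9  [D is the centroid of △GBA]
2. D_y = 22/9  [D is the centroid of △GBA]
   → D = (28/9, 22/9)
3. F_x = 4186/765  [A, E, F are collinear ∩ DF ⟂ AE]
4. F_y = 4708/765  [A, E, F are collinear ∩ DF ⟂ AE]
   → F = (4186/765, 4708/765)
5. C_x = 145/27  [2·signedArea(CFD) = 24596/6885 ∩ DC · BE = 1165/81]
6. C_y = 121/27  [2·signedArea(CFD) = 24596/6885 ∩ DC · BE = 1165/81]
   → C = (145/27, 121/27)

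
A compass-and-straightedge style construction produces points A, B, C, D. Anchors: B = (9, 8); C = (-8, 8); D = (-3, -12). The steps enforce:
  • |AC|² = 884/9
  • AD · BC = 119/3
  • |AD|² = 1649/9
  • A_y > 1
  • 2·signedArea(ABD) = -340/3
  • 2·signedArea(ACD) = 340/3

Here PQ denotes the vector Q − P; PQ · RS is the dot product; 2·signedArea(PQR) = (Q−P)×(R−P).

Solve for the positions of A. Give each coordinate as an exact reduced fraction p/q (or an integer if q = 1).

A = (-2/3, 4/3)

1. A_x = -2/3  [AD · BC = 119/3 ∩ 2·signedArea(ABD) = -340/3]
2. A_y = 4/3  [AD · BC = 119/3 ∩ 2·signedArea(ABD) = -340/3]
   → A = (-2/3, 4/3)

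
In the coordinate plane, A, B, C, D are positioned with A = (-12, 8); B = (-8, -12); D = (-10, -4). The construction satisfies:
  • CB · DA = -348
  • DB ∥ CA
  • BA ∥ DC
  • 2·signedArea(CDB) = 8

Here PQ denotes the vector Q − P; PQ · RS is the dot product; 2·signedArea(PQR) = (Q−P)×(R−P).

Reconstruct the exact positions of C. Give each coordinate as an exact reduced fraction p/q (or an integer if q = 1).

1. C_x = -14  [DB ∥ CA ∩ BA ∥ DC]
2. C_y = 16  [DB ∥ CA ∩ BA ∥ DC]
   → C = (-14, 16)

C = (-14, 16)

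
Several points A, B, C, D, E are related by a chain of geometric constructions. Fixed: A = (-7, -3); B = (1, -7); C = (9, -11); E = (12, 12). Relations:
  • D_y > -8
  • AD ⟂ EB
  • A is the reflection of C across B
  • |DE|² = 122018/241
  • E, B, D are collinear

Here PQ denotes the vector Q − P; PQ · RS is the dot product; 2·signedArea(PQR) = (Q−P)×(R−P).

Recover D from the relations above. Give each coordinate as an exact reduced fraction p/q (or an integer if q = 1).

D = (175/241, -1801/241)

1. D_x = 175/241  [E, B, D are collinear ∩ AD ⟂ EB]
2. D_y = -1801/241  [E, B, D are collinear ∩ AD ⟂ EB]
   → D = (175/241, -1801/241)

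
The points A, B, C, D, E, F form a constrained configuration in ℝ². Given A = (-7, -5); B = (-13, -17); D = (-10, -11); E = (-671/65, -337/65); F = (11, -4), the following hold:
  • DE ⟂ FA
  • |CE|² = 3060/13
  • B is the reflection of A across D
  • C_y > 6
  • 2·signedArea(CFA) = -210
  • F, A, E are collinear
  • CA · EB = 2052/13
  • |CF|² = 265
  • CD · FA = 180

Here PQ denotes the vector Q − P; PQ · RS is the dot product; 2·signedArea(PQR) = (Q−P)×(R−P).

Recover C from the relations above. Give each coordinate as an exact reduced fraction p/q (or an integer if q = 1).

1. C_x = -1  [CD · FA = 180 ∩ CA · EB = 2052/13]
2. C_y = 7  [CD · FA = 180 ∩ CA · EB = 2052/13]
   → C = (-1, 7)

C = (-1, 7)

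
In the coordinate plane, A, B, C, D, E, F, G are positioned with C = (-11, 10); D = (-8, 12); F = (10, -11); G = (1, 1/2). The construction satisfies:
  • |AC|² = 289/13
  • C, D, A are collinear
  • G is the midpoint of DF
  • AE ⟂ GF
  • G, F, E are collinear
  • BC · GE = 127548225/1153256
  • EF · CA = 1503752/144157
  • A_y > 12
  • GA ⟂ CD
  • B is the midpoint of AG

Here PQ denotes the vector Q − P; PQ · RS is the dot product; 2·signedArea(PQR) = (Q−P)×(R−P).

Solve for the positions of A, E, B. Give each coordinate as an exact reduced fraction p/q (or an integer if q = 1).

1. A_x = -92/13  [C, D, A are collinear ∩ GA ⟂ CD]
2. A_y = 164/13  [C, D, A are collinear ∩ GA ⟂ CD]
   → A = (-92/13, 164/13)
3. E_x = -88136/11089  [G, F, E are collinear ∩ AE ⟂ GF]
4. E_y = 132332/11089  [G, F, E are collinear ∩ AE ⟂ GF]
   → E = (-88136/11089, 132332/11089)
5. B_x = -79/26  [B is the midpoint of AG]
6. B_y = 341/52  [B is the midpoint of AG]
   → B = (-79/26, 341/52)

A = (-92/13, 164/13)
B = (-79/26, 341/52)
E = (-88136/11089, 132332/11089)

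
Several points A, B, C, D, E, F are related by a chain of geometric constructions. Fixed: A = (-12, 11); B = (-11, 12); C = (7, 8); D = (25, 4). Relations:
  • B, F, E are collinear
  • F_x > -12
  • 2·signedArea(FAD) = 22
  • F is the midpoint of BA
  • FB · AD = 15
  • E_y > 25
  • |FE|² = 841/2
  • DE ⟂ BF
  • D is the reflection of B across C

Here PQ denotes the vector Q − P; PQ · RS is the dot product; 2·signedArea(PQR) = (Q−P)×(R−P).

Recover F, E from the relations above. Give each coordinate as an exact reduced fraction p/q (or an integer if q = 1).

1. F_x = -23/2  [F is the midpoint of BA]
2. F_y = 23/2  [F is the midpoint of BA]
   → F = (-23/2, 23/2)
3. E_x = 3  [B, F, E are collinear ∩ DE ⟂ BF]
4. E_y = 26  [B, F, E are collinear ∩ DE ⟂ BF]
   → E = (3, 26)

E = (3, 26)
F = (-23/2, 23/2)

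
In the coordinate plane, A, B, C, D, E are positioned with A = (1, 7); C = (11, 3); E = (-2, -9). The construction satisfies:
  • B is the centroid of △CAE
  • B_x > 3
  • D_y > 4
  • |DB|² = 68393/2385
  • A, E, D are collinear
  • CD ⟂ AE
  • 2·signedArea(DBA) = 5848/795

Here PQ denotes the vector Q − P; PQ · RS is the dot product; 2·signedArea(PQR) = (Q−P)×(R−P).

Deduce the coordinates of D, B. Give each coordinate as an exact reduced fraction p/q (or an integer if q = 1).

B = (10/3, 1/3)
D = (163/265, 1311/265)

1. D_x = 163/265  [A, E, D are collinear ∩ CD ⟂ AE]
2. D_y = 1311/265  [A, E, D are collinear ∩ CD ⟂ AE]
   → D = (163/265, 1311/265)
3. B_x = 10/3  [B is the centroid of △CAE]
4. B_y = 1/3  [B is the centroid of △CAE]
   → B = (10/3, 1/3)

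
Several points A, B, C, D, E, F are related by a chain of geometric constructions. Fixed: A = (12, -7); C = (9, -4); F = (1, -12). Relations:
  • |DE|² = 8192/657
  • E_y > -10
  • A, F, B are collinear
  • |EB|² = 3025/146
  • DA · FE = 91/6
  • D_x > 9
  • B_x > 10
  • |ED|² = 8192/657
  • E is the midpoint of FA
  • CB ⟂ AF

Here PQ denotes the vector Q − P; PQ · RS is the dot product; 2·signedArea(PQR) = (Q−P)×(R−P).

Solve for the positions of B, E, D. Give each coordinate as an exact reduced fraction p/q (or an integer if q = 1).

1. B_x = 777/73  [A, F, B are collinear ∩ CB ⟂ AF]
2. B_y = -556/73  [A, F, B are collinear ∩ CB ⟂ AF]
   → B = (777/73, -556/73)
3. E_x = 13/2  [E is the midpoint of FA]
4. E_y = -19/2  [E is the midpoint of FA]
   → E = (13/2, -19/2)
5. D_x = 4255/438  [line -11/2·x + -5/2·y + 100/3 = 0 ∩ |DE|² = 8192/657]
6. D_y = -3521/438  [line -11/2·x + -5/2·y + 100/3 = 0 ∩ |DE|² = 8192/657]
   → D = (4255/438, -3521/438)

B = (777/73, -556/73)
D = (4255/438, -3521/438)
E = (13/2, -19/2)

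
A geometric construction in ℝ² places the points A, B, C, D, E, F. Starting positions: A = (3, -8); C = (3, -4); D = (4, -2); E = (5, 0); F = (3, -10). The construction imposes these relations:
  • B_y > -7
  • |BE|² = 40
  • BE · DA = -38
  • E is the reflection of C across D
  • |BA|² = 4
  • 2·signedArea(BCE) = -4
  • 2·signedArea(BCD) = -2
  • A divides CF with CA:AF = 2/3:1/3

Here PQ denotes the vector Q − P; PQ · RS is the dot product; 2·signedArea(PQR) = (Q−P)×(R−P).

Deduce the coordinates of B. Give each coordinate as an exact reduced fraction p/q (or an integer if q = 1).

B = (3, -6)

1. B_x = 3  [2·signedArea(BCE) = -4 ∩ BE · DA = -38]
2. B_y = -6  [2·signedArea(BCE) = -4 ∩ BE · DA = -38]
   → B = (3, -6)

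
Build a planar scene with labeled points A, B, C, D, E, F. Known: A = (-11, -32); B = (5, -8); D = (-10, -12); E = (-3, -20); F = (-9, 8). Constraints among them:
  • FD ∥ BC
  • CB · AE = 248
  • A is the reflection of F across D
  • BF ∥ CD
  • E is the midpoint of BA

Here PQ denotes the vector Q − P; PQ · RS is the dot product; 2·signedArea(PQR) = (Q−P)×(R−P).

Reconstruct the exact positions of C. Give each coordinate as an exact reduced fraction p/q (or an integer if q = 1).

1. C_x = 4  [BF ∥ CD ∩ FD ∥ BC]
2. C_y = -28  [BF ∥ CD ∩ FD ∥ BC]
   → C = (4, -28)

C = (4, -28)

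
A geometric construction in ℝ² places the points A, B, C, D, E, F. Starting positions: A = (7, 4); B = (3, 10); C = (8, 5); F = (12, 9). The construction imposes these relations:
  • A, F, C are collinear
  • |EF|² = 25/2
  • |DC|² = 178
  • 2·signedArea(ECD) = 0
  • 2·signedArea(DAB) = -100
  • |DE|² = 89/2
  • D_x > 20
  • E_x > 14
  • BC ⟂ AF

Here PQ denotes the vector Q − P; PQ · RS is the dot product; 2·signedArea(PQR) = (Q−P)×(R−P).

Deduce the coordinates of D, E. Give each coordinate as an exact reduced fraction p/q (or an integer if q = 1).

D = (21, 8)
E = (29/2, 13/2)

1. D_x = 21  [line -6·x + -4·y + 158 = 0 ∩ |DC|² = 178]
2. D_y = 8  [line -6·x + -4·y + 158 = 0 ∩ |DC|² = 178]
   → D = (21, 8)
3. E_x = 29/2  [line -3·x + 13·y + -41 = 0 ∩ |EF|² = 25/2]
4. E_y = 13/2  [line -3·x + 13·y + -41 = 0 ∩ |EF|² = 25/2]
   → E = (29/2, 13/2)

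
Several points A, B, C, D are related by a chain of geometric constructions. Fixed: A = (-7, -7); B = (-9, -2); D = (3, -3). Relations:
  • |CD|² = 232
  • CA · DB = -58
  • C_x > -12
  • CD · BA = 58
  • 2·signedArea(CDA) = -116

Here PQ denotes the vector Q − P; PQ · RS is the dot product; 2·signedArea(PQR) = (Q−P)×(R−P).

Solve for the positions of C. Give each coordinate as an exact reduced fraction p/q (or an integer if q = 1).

1. C_x = -11  [CA · DB = -58 ∩ CD · BA = 58]
2. C_y = 3  [CA · DB = -58 ∩ CD · BA = 58]
   → C = (-11, 3)

C = (-11, 3)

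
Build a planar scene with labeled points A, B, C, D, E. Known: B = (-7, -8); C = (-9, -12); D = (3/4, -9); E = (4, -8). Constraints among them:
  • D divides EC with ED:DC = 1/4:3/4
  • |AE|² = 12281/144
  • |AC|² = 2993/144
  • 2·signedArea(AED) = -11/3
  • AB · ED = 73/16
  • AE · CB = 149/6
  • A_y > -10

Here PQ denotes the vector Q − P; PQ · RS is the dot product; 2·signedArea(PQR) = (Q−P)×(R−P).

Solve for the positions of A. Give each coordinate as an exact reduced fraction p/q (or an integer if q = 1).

A = (-61/12, -29/3)

1. A_x = -61/12  [AE · CB = 149/6 ∩ AB · ED = 73/16]
2. A_y = -29/3  [AE · CB = 149/6 ∩ AB · ED = 73/16]
   → A = (-61/12, -29/3)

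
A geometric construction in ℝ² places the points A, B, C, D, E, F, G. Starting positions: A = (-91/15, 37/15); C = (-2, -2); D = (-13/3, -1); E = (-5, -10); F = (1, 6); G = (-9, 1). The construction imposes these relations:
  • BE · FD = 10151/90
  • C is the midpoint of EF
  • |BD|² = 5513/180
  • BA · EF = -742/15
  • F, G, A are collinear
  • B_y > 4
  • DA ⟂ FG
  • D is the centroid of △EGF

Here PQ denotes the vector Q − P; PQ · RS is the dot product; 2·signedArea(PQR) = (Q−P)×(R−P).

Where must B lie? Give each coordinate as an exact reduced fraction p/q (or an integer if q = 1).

1. B_x = -38/15  [BA · EF = -742/15 ∩ BE · FD = 10151/90]
2. B_y = 127/30  [BA · EF = -742/15 ∩ BE · FD = 10151/90]
   → B = (-38/15, 127/30)

B = (-38/15, 127/30)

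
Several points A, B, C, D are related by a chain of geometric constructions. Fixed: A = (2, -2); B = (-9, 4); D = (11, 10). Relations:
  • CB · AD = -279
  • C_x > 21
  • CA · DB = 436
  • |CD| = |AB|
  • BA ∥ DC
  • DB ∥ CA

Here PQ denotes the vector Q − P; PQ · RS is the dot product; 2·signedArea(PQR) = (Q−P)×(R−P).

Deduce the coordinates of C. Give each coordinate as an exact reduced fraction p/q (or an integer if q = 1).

C = (22, 4)

1. C_x = 22  [DB ∥ CA ∩ BA ∥ DC]
2. C_y = 4  [DB ∥ CA ∩ BA ∥ DC]
   → C = (22, 4)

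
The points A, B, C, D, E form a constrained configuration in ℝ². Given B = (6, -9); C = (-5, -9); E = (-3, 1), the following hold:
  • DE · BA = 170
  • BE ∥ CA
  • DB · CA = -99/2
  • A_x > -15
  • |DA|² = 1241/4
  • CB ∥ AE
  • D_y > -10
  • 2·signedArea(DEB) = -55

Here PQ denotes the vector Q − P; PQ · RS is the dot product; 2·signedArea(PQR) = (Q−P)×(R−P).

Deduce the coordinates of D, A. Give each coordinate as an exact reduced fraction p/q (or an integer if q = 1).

1. A_x = -14  [CB ∥ AE ∩ BE ∥ CA]
2. A_y = 1  [CB ∥ AE ∩ BE ∥ CA]
   → A = (-14, 1)
3. D_x = 1/2  [DE · BA = 170 ∩ DB · CA = -99/2]
4. D_y = -9  [DE · BA = 170 ∩ DB · CA = -99/2]
   → D = (1/2, -9)

A = (-14, 1)
D = (1/2, -9)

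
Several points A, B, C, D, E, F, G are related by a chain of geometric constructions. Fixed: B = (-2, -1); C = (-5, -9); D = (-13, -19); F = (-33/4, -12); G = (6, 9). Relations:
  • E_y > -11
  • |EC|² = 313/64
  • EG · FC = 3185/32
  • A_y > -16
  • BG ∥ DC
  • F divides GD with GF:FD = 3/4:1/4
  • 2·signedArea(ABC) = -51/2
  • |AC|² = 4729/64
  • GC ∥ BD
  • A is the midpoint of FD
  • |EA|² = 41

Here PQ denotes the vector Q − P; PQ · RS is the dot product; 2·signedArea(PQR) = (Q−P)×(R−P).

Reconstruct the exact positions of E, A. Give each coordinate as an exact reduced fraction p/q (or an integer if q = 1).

1. E_x = -53/8  [line -13/4·x + -3·y + -1697/32 = 0 ∩ |EC|² = 313/64]
2. E_y = -21/2  [line -13/4·x + -3·y + -1697/32 = 0 ∩ |EC|² = 313/64]
   → E = (-53/8, -21/2)
3. A_x = -85/8  [A is the midpoint of FD]
4. A_y = -31/2  [A is the midpoint of FD]
   → A = (-85/8, -31/2)

A = (-85/8, -31/2)
E = (-53/8, -21/2)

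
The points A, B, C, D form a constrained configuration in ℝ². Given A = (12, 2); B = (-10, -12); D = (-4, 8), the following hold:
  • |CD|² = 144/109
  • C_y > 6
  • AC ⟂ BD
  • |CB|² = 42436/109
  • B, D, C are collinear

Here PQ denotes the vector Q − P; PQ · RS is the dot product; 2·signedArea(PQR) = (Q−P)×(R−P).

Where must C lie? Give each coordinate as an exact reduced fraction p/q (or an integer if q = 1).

1. C_x = -472/109  [B, D, C are collinear ∩ AC ⟂ BD]
2. C_y = 752/109  [B, D, C are collinear ∩ AC ⟂ BD]
   → C = (-472/109, 752/109)

C = (-472/109, 752/109)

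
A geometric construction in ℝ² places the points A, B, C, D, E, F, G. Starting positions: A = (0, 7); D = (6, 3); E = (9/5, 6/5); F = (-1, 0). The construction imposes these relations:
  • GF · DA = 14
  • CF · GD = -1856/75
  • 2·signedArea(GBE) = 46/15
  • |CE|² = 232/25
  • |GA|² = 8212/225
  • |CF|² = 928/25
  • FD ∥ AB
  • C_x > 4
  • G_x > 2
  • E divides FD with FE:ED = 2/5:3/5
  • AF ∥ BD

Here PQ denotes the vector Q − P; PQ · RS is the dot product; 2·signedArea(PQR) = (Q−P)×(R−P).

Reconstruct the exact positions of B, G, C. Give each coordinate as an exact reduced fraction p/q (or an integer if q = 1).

1. B_x = 7  [AF ∥ BD ∩ FD ∥ AB]
2. B_y = 10  [AF ∥ BD ∩ FD ∥ AB]
   → B = (7, 10)
3. G_x = 34/15  [2·signedArea(GBE) = 46/15 ∩ GF · DA = 14]
4. G_y = 7/5  [2·signedArea(GBE) = 46/15 ∩ GF · DA = 14]
   → G = (34/15, 7/5)
5. C_x = 23/5  [line -56/15·x + -8/5·y + 1576/75 = 0 ∩ |CF|² = 928/25]
6. C_y = 12/5  [line -56/15·x + -8/5·y + 1576/75 = 0 ∩ |CF|² = 928/25]
   → C = (23/5, 12/5)

B = (7, 10)
C = (23/5, 12/5)
G = (34/15, 7/5)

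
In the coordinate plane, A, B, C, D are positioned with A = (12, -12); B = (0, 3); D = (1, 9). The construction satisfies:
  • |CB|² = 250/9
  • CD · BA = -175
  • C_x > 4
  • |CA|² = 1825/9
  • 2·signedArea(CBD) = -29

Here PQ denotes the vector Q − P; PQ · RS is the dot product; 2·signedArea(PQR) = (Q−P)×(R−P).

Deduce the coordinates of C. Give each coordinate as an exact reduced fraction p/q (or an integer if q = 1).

C = (13/3, 0)

1. C_x = 13/3  [2·signedArea(CBD) = -29 ∩ CD · BA = -175]
2. C_y = 0  [2·signedArea(CBD) = -29 ∩ CD · BA = -175]
   → C = (13/3, 0)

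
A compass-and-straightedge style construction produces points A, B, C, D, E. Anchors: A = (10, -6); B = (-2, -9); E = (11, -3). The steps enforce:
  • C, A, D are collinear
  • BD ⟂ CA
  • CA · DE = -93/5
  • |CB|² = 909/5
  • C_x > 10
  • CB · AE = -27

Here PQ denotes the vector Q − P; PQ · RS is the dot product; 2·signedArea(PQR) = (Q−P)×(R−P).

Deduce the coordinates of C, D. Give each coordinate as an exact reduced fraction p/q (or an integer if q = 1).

C = (53/5, -21/5)
D = (79/10, -123/10)

1. C_x = 53/5  [line -1·x + -3·y + -2 = 0 ∩ |CB|² = 909/5]
2. C_y = -21/5  [line -1·x + -3·y + -2 = 0 ∩ |CB|² = 909/5]
   → C = (53/5, -21/5)
3. D_x = 79/10  [CA · DE = -93/5 ∩ C, A, D are collinear]
4. D_y = -123/10  [CA · DE = -93/5 ∩ C, A, D are collinear]
   → D = (79/10, -123/10)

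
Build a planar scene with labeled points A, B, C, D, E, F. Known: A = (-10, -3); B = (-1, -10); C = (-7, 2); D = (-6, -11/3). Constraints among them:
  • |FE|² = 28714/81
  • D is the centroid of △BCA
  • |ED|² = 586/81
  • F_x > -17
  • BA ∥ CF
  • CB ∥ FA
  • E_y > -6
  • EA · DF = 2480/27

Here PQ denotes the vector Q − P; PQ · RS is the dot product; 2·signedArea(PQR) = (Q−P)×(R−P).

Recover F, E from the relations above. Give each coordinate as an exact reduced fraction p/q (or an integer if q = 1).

E = (-13/3, -52/9)
F = (-16, 9)

1. F_x = -16  [CB ∥ FA ∩ BA ∥ CF]
2. F_y = 9  [CB ∥ FA ∩ BA ∥ CF]
   → F = (-16, 9)
3. E_x = -13/3  [line 10·x + -38/3·y + -806/27 = 0 ∩ |ED|² = 586/81]
4. E_y = -52/9  [line 10·x + -38/3·y + -806/27 = 0 ∩ |ED|² = 586/81]
   → E = (-13/3, -52/9)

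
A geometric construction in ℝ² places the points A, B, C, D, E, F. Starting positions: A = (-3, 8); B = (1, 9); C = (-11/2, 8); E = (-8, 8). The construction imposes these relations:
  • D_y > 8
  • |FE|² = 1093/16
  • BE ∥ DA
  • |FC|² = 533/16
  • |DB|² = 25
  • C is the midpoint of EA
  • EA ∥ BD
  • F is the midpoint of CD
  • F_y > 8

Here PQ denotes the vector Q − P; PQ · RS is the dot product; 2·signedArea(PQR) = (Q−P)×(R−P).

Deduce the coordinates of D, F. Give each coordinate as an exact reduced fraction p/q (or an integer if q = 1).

D = (6, 9)
F = (1/4, 17/2)

1. D_x = 6  [BE ∥ DA ∩ EA ∥ BD]
2. D_y = 9  [BE ∥ DA ∩ EA ∥ BD]
   → D = (6, 9)
3. F_x = 1/4  [F is the midpoint of CD]
4. F_y = 17/2  [F is the midpoint of CD]
   → F = (1/4, 17/2)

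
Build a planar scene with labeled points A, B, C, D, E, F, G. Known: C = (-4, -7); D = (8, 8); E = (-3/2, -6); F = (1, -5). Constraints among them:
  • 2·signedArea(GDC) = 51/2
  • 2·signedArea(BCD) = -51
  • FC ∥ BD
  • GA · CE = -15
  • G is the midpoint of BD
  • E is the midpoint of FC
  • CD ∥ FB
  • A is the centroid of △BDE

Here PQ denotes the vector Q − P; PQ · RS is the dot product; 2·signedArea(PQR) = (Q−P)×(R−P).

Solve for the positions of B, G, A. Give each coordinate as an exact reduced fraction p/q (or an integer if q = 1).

1. B_x = 13  [FC ∥ BD ∩ CD ∥ FB]
2. B_y = 10  [FC ∥ BD ∩ CD ∥ FB]
   → B = (13, 10)
3. G_x = 21/2  [G is the midpoint of BD]
4. G_y = 9  [G is the midpoint of BD]
   → G = (21/2, 9)
5. A_x = 13/2  [A is the centroid of △BDE]
6. A_y = 4  [A is the centroid of △BDE]
   → A = (13/2, 4)

A = (13/2, 4)
B = (13, 10)
G = (21/2, 9)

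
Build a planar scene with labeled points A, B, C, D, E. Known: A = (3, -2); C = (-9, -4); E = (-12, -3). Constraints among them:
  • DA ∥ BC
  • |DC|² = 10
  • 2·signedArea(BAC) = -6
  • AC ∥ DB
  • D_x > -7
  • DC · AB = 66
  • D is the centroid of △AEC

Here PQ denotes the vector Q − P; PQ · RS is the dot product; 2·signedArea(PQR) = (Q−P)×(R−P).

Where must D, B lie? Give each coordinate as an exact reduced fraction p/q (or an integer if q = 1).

B = (-18, -5)
D = (-6, -3)

1. D_x = -6  [D is the centroid of △AEC]
2. D_y = -3  [D is the centroid of △AEC]
   → D = (-6, -3)
3. B_x = -18  [DA ∥ BC ∩ AC ∥ DB]
4. B_y = -5  [DA ∥ BC ∩ AC ∥ DB]
   → B = (-18, -5)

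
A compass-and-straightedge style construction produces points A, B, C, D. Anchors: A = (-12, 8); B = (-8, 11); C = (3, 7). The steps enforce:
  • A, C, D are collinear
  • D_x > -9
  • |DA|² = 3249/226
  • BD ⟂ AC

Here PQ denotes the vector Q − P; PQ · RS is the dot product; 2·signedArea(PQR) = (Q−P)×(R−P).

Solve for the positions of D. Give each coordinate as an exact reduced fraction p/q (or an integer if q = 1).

D = (-1857/226, 1751/226)

1. D_x = -1857/226  [A, C, D are collinear ∩ BD ⟂ AC]
2. D_y = 1751/226  [A, C, D are collinear ∩ BD ⟂ AC]
   → D = (-1857/226, 1751/226)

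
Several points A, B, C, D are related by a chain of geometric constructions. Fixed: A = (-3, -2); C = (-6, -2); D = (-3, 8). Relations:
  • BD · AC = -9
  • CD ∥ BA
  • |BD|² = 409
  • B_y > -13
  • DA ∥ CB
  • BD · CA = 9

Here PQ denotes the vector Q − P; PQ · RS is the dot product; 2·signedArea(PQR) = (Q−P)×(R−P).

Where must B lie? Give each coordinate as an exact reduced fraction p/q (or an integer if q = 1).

B = (-6, -12)

1. B_x = -6  [CD ∥ BA ∩ DA ∥ CB]
2. B_y = -12  [CD ∥ BA ∩ DA ∥ CB]
   → B = (-6, -12)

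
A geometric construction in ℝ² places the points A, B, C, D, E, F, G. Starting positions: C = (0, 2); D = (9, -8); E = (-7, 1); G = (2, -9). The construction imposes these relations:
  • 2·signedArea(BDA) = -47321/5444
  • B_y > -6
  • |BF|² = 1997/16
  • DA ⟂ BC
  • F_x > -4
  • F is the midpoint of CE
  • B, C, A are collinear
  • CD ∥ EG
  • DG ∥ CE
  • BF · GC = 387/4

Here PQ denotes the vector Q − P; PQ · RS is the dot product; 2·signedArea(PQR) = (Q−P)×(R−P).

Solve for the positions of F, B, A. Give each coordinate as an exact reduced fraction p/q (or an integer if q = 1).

A = (9800/1361, -12468/1361)
B = (5, -23/4)
F = (-7/2, 3/2)

1. F_x = -7/2  [F is the midpoint of CE]
2. F_y = 3/2  [F is the midpoint of CE]
   → F = (-7/2, 3/2)
3. B_x = 5  [line 2·x + -11·y + -293/4 = 0 ∩ |BF|² = 1997/16]
4. B_y = -23/4  [line 2·x + -11·y + -293/4 = 0 ∩ |BF|² = 1997/16]
   → B = (5, -23/4)
5. A_x = 9800/1361  [B, C, A are collinear ∩ DA ⟂ BC]
6. A_y = -12468/1361  [B, C, A are collinear ∩ DA ⟂ BC]
   → A = (9800/1361, -12468/1361)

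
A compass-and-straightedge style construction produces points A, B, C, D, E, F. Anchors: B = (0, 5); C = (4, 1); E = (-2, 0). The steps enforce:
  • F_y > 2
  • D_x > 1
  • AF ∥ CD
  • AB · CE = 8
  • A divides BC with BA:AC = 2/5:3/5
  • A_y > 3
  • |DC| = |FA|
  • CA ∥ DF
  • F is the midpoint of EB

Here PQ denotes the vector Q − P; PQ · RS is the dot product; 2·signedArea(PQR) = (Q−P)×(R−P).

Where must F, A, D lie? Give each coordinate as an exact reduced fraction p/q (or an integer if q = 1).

A = (8/5, 17/5)
D = (7/5, 1/10)
F = (-1, 5/2)

1. F_x = -1  [F is the midpoint of EB]
2. F_y = 5/2  [F is the midpoint of EB]
   → F = (-1, 5/2)
3. A_x = 8/5  [A divides BC with BA:AC = 2/5:3/5]
4. A_y = 17/5  [A divides BC with BA:AC = 2/5:3/5]
   → A = (8/5, 17/5)
5. D_x = 7/5  [CA ∥ DF ∩ AF ∥ CD]
6. D_y = 1/10  [CA ∥ DF ∩ AF ∥ CD]
   → D = (7/5, 1/10)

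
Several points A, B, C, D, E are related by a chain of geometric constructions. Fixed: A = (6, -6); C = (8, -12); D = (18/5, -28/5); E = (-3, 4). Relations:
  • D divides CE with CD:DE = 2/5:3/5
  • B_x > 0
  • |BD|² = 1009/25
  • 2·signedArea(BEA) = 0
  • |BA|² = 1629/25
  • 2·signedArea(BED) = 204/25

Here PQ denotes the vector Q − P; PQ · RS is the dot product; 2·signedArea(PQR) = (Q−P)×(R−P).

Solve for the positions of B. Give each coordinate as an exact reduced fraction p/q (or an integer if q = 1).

B = (3/5, 0)

1. B_x = 3/5  [2·signedArea(BEA) = 0 ∩ 2·signedArea(BED) = 204/25]
2. B_y = 0  [2·signedArea(BEA) = 0 ∩ 2·signedArea(BED) = 204/25]
   → B = (3/5, 0)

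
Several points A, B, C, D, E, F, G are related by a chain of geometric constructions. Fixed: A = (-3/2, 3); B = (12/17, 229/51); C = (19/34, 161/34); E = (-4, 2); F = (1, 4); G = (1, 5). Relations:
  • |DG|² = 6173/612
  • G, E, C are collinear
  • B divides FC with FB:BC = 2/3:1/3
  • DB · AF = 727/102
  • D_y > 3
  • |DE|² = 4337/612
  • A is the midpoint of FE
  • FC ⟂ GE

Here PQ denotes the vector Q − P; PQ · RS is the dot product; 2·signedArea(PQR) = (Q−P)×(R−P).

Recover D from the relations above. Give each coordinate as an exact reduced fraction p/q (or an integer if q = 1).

1. D_x = -28/17  [line -5/2·x + -1·y + -89/102 = 0 ∩ |DE|² = 4337/612]
2. D_y = 331/102  [line -5/2·x + -1·y + -89/102 = 0 ∩ |DE|² = 4337/612]
   → D = (-28/17, 331/102)

D = (-28/17, 331/102)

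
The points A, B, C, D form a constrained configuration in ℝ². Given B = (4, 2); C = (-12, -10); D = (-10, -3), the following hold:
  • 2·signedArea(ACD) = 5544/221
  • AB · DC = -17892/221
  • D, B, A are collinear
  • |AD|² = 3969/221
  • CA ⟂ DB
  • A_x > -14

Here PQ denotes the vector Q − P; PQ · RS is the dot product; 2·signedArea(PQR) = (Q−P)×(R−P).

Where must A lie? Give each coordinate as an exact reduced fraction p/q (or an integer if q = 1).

A = (-3092/221, -978/221)

1. A_x = -3092/221  [D, B, A are collinear ∩ CA ⟂ DB]
2. A_y = -978/221  [D, B, A are collinear ∩ CA ⟂ DB]
   → A = (-3092/221, -978/221)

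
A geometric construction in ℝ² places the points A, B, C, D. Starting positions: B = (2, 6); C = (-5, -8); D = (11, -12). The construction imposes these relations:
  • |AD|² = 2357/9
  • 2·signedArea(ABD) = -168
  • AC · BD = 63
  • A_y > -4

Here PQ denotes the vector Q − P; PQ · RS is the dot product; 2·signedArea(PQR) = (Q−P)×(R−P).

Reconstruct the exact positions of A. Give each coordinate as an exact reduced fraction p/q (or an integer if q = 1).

A = (-8/3, -10/3)

1. A_x = -8/3  [AC · BD = 63 ∩ 2·signedArea(ABD) = -168]
2. A_y = -10/3  [AC · BD = 63 ∩ 2·signedArea(ABD) = -168]
   → A = (-8/3, -10/3)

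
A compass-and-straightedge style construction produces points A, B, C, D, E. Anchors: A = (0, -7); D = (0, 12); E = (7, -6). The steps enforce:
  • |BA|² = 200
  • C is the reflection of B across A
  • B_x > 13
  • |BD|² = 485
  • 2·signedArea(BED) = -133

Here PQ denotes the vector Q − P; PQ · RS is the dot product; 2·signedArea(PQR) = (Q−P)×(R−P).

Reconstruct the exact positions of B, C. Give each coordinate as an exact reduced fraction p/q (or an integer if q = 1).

B = (14, -5)
C = (-14, -9)

1. B_x = 14  [line -18·x + -7·y + 217 = 0 ∩ |BA|² = 200]
2. B_y = -5  [line -18·x + -7·y + 217 = 0 ∩ |BA|² = 200]
   → B = (14, -5)
3. C_x = -14  [C is the reflection of B across A]
4. C_y = -9  [C is the reflection of B across A]
   → C = (-14, -9)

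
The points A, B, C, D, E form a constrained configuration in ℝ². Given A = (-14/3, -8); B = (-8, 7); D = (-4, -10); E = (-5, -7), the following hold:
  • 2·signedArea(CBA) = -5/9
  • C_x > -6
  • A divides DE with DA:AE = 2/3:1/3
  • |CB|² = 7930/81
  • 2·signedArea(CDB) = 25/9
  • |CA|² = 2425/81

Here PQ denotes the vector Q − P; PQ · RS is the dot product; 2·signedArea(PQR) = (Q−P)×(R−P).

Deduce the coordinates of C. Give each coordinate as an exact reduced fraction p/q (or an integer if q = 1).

C = (-53/9, -8/3)

1. C_x = -53/9  [2·signedArea(CBA) = -5/9 ∩ 2·signedArea(CDB) = 25/9]
2. C_y = -8/3  [2·signedArea(CBA) = -5/9 ∩ 2·signedArea(CDB) = 25/9]
   → C = (-53/9, -8/3)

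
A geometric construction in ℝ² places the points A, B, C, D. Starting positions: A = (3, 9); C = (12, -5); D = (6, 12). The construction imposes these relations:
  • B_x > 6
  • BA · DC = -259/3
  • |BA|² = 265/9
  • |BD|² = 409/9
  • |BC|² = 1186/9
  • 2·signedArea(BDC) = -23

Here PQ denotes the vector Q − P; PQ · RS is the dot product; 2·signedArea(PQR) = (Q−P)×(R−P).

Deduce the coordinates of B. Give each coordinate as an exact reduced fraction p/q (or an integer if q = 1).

B = (7, 16/3)

1. B_x = 7  [2·signedArea(BDC) = -23 ∩ BA · DC = -259/3]
2. B_y = 16/3  [2·signedArea(BDC) = -23 ∩ BA · DC = -259/3]
   → B = (7, 16/3)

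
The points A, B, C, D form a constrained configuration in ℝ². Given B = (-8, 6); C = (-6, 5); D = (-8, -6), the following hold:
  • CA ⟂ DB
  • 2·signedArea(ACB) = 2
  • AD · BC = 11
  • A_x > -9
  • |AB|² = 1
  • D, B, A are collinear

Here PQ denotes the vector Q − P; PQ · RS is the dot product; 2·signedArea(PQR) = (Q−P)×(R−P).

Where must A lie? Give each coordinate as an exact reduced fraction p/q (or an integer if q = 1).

A = (-8, 5)

1. A_x = -8  [D, B, A are collinear ∩ CA ⟂ DB]
2. A_y = 5  [D, B, A are collinear ∩ CA ⟂ DB]
   → A = (-8, 5)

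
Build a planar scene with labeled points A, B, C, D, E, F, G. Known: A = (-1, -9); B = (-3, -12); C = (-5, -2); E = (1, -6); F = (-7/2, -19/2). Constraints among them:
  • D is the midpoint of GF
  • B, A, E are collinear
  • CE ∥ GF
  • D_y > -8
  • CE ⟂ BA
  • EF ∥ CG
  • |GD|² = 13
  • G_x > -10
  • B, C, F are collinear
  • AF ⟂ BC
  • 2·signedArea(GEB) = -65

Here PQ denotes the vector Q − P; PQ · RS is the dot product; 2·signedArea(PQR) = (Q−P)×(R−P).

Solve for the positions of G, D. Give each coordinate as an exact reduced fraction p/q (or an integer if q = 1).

D = (-13/2, -15/2)
G = (-19/2, -11/2)

1. G_x = -19/2  [CE ∥ GF ∩ EF ∥ CG]
2. G_y = -11/2  [CE ∥ GF ∩ EF ∥ CG]
   → G = (-19/2, -11/2)
3. D_x = -13/2  [D is the midpoint of GF]
4. D_y = -15/2  [D is the midpoint of GF]
   → D = (-13/2, -15/2)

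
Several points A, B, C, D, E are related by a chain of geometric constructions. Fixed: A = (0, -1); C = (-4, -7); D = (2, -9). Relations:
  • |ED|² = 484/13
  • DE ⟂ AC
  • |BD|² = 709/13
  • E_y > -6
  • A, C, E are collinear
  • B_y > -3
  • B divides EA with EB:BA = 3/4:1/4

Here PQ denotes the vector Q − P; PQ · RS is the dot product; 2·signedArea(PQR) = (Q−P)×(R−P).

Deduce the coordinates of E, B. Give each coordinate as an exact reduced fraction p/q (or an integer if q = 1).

B = (-10/13, -28/13)
E = (-40/13, -73/13)

1. E_x = -40/13  [A, C, E are collinear ∩ DE ⟂ AC]
2. E_y = -73/13  [A, C, E are collinear ∩ DE ⟂ AC]
   → E = (-40/13, -73/13)
3. B_x = -10/13  [B divides EA with EB:BA = 3/4:1/4]
4. B_y = -28/13  [B divides EA with EB:BA = 3/4:1/4]
   → B = (-10/13, -28/13)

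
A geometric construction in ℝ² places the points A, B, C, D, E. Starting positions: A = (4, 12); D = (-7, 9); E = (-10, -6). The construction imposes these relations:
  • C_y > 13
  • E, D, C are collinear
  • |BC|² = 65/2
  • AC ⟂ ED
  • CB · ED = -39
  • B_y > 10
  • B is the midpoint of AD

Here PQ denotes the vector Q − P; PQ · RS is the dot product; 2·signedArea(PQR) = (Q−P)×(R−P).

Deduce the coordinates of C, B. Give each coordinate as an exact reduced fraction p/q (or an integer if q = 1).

1. C_x = -6  [E, D, C are collinear ∩ AC ⟂ ED]
2. C_y = 14  [E, D, C are collinear ∩ AC ⟂ ED]
   → C = (-6, 14)
3. B_x = -3/2  [B is the midpoint of AD]
4. B_y = 21/2  [B is the midpoint of AD]
   → B = (-3/2, 21/2)

B = (-3/2, 21/2)
C = (-6, 14)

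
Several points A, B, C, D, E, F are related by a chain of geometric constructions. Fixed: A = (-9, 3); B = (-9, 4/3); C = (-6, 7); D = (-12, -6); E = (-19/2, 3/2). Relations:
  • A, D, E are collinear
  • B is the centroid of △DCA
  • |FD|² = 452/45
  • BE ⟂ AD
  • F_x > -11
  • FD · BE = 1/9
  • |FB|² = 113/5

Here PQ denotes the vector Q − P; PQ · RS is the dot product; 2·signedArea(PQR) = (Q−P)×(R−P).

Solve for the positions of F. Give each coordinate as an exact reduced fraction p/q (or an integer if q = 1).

1. F_x = -54/5  [line 1/2·x + -1/6·y + 44/9 = 0 ∩ |FD|² = 452/45]
2. F_y = -46/15  [line 1/2·x + -1/6·y + 44/9 = 0 ∩ |FD|² = 452/45]
   → F = (-54/5, -46/15)

F = (-54/5, -46/15)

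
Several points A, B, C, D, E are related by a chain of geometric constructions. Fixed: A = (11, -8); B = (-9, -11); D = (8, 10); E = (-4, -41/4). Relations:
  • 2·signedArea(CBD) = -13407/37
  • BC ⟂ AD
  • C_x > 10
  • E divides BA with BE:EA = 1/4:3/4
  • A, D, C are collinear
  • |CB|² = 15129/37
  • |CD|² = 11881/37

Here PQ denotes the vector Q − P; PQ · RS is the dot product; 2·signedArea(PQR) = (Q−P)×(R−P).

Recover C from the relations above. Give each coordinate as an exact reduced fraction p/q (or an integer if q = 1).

C = (405/37, -284/37)

1. C_x = 405/37  [A, D, C are collinear ∩ BC ⟂ AD]
2. C_y = -284/37  [A, D, C are collinear ∩ BC ⟂ AD]
   → C = (405/37, -284/37)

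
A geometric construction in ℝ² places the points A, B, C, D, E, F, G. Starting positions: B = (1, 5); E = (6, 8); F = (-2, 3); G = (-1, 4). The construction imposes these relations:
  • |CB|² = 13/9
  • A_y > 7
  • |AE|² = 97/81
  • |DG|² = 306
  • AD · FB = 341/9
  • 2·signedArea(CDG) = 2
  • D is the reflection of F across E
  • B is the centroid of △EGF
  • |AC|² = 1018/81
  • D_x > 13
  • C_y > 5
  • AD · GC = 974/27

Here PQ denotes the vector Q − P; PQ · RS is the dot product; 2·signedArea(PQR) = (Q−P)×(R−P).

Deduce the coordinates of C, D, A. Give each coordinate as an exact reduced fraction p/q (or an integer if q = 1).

1. D_x = 14  [D is the reflection of F across E]
2. D_y = 13  [D is the reflection of F across E]
   → D = (14, 13)
3. C_x = 2  [line 9·x + -15·y + 67 = 0 ∩ |CB|² = 13/9]
4. C_y = 17/3  [line 9·x + -15·y + 67 = 0 ∩ |CB|² = 13/9]
   → C = (2, 17/3)
5. A_x = 5  [AD · GC = 974/27 ∩ AD · FB = 341/9]
6. A_y = 68/9  [AD · GC = 974/27 ∩ AD · FB = 341/9]
   → A = (5, 68/9)

A = (5, 68/9)
C = (2, 17/3)
D = (14, 13)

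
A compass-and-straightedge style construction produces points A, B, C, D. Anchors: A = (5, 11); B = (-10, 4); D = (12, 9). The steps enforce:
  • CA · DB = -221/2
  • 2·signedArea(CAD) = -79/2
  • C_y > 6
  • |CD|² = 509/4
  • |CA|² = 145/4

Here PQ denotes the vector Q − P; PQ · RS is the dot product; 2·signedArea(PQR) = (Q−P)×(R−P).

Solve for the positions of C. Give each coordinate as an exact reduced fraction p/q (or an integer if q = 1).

C = (1, 13/2)

1. C_x = 1  [2·signedArea(CAD) = -79/2 ∩ CA · DB = -221/2]
2. C_y = 13/2  [2·signedArea(CAD) = -79/2 ∩ CA · DB = -221/2]
   → C = (1, 13/2)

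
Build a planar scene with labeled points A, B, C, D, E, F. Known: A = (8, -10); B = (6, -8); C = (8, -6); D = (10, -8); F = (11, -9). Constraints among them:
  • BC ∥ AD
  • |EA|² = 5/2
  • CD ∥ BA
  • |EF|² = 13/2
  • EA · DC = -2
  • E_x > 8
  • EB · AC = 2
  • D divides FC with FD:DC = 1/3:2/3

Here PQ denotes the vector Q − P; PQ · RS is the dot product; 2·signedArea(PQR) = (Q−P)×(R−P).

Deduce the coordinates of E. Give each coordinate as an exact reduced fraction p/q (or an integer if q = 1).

1. E_x = 17/2  [EA · DC = -2 ∩ EB · AC = 2]
2. E_y = -17/2  [EA · DC = -2 ∩ EB · AC = 2]
   → E = (17/2, -17/2)

E = (17/2, -17/2)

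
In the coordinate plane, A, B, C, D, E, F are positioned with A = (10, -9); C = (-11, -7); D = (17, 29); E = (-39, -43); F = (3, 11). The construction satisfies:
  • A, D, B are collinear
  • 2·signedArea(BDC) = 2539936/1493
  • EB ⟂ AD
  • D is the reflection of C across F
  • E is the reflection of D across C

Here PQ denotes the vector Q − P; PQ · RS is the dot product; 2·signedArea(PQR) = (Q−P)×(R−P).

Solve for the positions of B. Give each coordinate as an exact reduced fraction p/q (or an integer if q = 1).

1. B_x = 3485/1493  [A, D, B are collinear ∩ EB ⟂ AD]
2. B_y = -75567/1493  [A, D, B are collinear ∩ EB ⟂ AD]
   → B = (3485/1493, -75567/1493)

B = (3485/1493, -75567/1493)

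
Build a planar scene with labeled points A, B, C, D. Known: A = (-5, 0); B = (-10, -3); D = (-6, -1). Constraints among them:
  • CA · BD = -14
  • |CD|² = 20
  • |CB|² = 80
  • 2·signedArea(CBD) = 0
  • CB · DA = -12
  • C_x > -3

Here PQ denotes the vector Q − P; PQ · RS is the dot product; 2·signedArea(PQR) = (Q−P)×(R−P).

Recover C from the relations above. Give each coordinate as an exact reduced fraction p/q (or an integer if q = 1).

C = (-2, 1)

1. C_x = -2  [2·signedArea(CBD) = 0 ∩ CB · DA = -12]
2. C_y = 1  [2·signedArea(CBD) = 0 ∩ CB · DA = -12]
   → C = (-2, 1)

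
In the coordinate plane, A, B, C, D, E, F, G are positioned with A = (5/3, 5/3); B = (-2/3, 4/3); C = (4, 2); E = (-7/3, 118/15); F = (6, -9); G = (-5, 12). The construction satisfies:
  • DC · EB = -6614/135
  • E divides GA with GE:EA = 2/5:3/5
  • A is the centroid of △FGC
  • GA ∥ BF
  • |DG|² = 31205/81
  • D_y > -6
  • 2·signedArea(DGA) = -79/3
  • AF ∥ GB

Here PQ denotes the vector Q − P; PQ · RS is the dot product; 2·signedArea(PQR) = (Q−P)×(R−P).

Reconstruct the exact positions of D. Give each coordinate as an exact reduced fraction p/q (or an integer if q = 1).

1. D_x = 34/9  [2·signedArea(DGA) = -79/3 ∩ DC · EB = -6614/135]
2. D_y = -50/9  [2·signedArea(DGA) = -79/3 ∩ DC · EB = -6614/135]
   → D = (34/9, -50/9)

D = (34/9, -50/9)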